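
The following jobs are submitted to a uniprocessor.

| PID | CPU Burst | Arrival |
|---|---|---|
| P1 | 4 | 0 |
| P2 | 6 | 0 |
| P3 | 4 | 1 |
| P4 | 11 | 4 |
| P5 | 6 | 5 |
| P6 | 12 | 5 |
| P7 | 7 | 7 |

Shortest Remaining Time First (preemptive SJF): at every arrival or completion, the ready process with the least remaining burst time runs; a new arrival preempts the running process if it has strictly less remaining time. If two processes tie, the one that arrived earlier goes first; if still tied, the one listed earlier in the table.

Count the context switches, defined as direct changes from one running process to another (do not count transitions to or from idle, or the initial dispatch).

6

Timeline: | P1 0-4 | P3 4-8 | P2 8-14 | P5 14-20 | P7 20-27 | P4 27-38 | P6 38-50 |
Completion: P1=4  P2=14  P3=8  P4=38  P5=20  P6=50  P7=27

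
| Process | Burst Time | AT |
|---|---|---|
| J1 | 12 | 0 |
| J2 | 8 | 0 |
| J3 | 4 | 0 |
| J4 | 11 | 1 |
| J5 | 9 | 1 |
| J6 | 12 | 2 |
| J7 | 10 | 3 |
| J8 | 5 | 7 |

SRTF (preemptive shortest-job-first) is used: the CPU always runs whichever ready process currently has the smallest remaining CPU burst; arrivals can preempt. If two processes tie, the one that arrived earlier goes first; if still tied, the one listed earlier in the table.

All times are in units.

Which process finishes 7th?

J1

Gantt: | J3 0-4 | J2 4-12 | J8 12-17 | J5 17-26 | J7 26-36 | J4 36-47 | J1 47-59 | J6 59-71 |
Completion: J1=59  J2=12  J3=4  J4=47  J5=26  J6=71  J7=36  J8=17
Turnaround (C−A): J1=59  J2=12  J3=4  J4=46  J5=25  J6=69  J7=33  J8=10
Finish order: J3 → J2 → J8 → J5 → J7 → J4 → J1 → J6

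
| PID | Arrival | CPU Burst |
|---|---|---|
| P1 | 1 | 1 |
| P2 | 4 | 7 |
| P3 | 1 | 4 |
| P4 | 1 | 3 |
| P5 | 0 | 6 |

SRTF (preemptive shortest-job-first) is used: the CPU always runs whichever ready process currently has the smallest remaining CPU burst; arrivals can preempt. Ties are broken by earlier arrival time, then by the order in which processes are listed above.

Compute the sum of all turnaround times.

44

Gantt: | P5 0-1 | P1 1-2 | P4 2-5 | P3 5-9 | P5 9-14 | P2 14-21 |
Completion: P1=2  P2=21  P3=9  P4=5  P5=14
Turnaround (C−A): P1=1  P2=17  P3=8  P4=4  P5=14
Turnaround = completion − arrival: P1=1, P2=17, P3=8, P4=4, P5=14
Total turnaround = 1 + 17 + 8 + 4 + 14 = 44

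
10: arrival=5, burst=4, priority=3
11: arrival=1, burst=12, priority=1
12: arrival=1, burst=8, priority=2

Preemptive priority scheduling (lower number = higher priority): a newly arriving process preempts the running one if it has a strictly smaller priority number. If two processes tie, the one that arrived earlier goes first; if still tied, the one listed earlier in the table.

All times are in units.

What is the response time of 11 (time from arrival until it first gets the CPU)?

0

Schedule: | idle 0-1 | 11 1-13 | 12 13-21 | 10 21-25 |
Completion: 10=25  11=13  12=21
Turnaround (C−A): 10=20  11=12  12=20
Response(11) = first start − arrival = 1 − 1 = 0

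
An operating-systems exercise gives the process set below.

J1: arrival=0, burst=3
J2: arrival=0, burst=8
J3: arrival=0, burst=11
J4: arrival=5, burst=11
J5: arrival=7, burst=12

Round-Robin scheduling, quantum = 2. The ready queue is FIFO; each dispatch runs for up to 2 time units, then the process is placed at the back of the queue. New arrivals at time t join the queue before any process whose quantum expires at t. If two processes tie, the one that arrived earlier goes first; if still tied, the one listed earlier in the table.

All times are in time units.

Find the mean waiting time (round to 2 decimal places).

20.60

Gantt: | J1 0-2 | J2 2-4 | J3 4-6 | J1 6-7 | J2 7-9 | J4 9-11 | J3 11-13 | J5 13-15 | J2 15-17 | J4 17-19 | J3 19-21 | J5 21-23 | J2 23-25 | J4 25-27 | J3 27-29 | J5 29-31 | J4 31-33 | J3 33-35 | J5 35-37 | J4 37-39 | J3 39-40 | J5 40-42 | J4 42-43 | J5 43-45 |
Completion: J1=7  J2=25  J3=40  J4=43  J5=45
Turnaround (C−A): J1=7  J2=25  J3=40  J4=38  J5=38
Waiting times: J1=4, J2=17, J3=29, J4=27, J5=26
Average waiting = (4+17+29+27+26) / 5 = 103/5 = 20.60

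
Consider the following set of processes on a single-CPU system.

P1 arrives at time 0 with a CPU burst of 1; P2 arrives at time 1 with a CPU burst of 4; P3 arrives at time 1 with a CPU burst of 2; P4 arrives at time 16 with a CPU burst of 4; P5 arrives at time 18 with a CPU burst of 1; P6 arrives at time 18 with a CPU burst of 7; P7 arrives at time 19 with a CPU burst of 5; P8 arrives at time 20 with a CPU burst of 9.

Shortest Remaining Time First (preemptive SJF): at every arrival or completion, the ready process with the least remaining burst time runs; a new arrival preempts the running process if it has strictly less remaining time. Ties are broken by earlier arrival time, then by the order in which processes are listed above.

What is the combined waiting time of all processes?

26

Gantt: | P1 0-1 | P3 1-3 | P2 3-7 | idle 7-16 | P4 16-18 | P5 18-19 | P4 19-21 | P7 21-26 | P6 26-33 | P8 33-42 |
Completion: P1=1  P2=7  P3=3  P4=21  P5=19  P6=33  P7=26  P8=42
Turnaround (C−A): P1=1  P2=6  P3=2  P4=5  P5=1  P6=15  P7=7  P8=22
Waiting = turnaround − burst: P1=0, P2=2, P3=0, P4=1, P5=0, P6=8, P7=2, P8=13
Total waiting = 0 + 2 + 0 + 1 + 0 + 8 + 2 + 13 = 26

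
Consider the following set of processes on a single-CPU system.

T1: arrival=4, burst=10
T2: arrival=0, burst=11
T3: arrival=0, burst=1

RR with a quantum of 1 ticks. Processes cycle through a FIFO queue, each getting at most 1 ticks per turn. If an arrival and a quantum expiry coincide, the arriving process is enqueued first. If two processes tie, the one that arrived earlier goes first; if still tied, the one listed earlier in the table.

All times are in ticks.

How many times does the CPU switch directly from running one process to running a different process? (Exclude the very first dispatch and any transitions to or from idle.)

Timeline: | T2 0-1 | T3 1-2 | T2 2-4 | T1 4-5 | T2 5-6 | T1 6-7 | T2 7-8 | T1 8-9 | T2 9-10 | T1 10-11 | T2 11-12 | T1 12-13 | T2 13-14 | T1 14-15 | T2 15-16 | T1 16-17 | T2 17-18 | T1 18-19 | T2 19-20 | T1 20-22 |
Completion: T1=22  T2=20  T3=2

19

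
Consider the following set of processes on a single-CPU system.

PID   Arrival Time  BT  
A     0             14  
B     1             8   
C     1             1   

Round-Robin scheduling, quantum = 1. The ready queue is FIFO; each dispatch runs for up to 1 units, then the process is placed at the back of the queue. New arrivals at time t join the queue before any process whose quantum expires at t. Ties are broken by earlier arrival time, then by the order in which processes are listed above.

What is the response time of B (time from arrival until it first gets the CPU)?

Timeline: | A 0-1 | B 1-2 | C 2-3 | A 3-4 | B 4-5 | A 5-6 | B 6-7 | A 7-8 | B 8-9 | A 9-10 | B 10-11 | A 11-12 | B 12-13 | A 13-14 | B 14-15 | A 15-16 | B 16-17 | A 17-23 |
Completion: A=23  B=17  C=3
Turnaround (C−A): A=23  B=16  C=2
Response(B) = first start − arrival = 1 − 1 = 0

0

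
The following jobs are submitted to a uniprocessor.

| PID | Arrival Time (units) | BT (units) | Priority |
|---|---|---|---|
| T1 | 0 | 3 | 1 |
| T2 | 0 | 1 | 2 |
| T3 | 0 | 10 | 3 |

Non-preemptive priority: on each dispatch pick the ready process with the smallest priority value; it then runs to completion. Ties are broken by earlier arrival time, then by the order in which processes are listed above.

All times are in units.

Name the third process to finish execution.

T3

Schedule: | T1 0-3 | T2 3-4 | T3 4-14 |
Completion: T1=3  T2=4  T3=14
Turnaround (C−A): T1=3  T2=4  T3=14
Finish order: T1 → T2 → T3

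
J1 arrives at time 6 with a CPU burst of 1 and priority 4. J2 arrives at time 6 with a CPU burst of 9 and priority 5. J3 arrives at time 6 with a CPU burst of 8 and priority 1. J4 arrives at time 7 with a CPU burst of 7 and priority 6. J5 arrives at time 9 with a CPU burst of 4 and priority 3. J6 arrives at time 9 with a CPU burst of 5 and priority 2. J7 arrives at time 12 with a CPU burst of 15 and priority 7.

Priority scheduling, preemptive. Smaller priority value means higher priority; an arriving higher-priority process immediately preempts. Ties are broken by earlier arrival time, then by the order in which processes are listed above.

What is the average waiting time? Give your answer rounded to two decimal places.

14.86

Gantt: | idle 0-6 | J3 6-14 | J6 14-19 | J5 19-23 | J1 23-24 | J2 24-33 | J4 33-40 | J7 40-55 |
Completion: J1=24  J2=33  J3=14  J4=40  J5=23  J6=19  J7=55
Waiting times: J1=17, J2=18, J3=0, J4=26, J5=10, J6=5, J7=28
Average waiting = (17+18+0+26+10+5+28) / 7 = 104/7 = 14.86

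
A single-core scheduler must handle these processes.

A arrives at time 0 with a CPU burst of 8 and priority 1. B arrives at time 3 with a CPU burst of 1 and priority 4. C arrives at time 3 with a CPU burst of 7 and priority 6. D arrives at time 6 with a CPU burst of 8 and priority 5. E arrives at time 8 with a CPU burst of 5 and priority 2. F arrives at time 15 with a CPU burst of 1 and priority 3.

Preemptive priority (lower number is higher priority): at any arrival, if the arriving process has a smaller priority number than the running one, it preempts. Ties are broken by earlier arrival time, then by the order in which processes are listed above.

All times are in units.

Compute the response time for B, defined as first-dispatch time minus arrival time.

10

Gantt: | A 0-8 | E 8-13 | B 13-14 | D 14-15 | F 15-16 | D 16-23 | C 23-30 |
Completion: A=8  B=14  C=30  D=23  E=13  F=16
Response(B) = first start − arrival = 13 − 3 = 10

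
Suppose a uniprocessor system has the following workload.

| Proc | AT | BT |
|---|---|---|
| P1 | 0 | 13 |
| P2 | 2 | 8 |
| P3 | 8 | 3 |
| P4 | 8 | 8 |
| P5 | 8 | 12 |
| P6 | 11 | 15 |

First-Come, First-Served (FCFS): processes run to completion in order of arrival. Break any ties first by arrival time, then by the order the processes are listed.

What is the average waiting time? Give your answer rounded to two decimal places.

16.17

Timeline: | P1 0-13 | P2 13-21 | P3 21-24 | P4 24-32 | P5 32-44 | P6 44-59 |
Completion: P1=13  P2=21  P3=24  P4=32  P5=44  P6=59
Turnaround (C−A): P1=13  P2=19  P3=16  P4=24  P5=36  P6=48
Waiting times: P1=0, P2=11, P3=13, P4=16, P5=24, P6=33
Average waiting = (0+11+13+16+24+33) / 6 = 97/6 = 16.17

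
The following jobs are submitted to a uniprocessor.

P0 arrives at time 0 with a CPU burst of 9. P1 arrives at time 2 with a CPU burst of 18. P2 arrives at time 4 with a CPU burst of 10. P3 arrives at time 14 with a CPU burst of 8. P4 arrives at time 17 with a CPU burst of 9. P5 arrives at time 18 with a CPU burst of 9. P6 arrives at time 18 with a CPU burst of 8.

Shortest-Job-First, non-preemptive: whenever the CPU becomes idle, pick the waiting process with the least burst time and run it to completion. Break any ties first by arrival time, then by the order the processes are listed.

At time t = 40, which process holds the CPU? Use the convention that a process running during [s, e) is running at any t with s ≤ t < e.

P4

Gantt: | P0 0-9 | P2 9-19 | P3 19-27 | P6 27-35 | P4 35-44 | P5 44-53 | P1 53-71 |
Completion: P0=9  P1=71  P2=19  P3=27  P4=44  P5=53  P6=35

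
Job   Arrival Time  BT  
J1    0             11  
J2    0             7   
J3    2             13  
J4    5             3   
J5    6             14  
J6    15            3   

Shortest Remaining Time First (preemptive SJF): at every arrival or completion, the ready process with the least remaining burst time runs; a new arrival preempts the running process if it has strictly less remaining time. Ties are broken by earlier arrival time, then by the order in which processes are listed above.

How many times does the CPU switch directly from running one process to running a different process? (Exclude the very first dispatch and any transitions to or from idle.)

6

Gantt: | J2 0-7 | J4 7-10 | J1 10-15 | J6 15-18 | J1 18-24 | J3 24-37 | J5 37-51 |
Completion: J1=24  J2=7  J3=37  J4=10  J5=51  J6=18
Turnaround (C−A): J1=24  J2=7  J3=35  J4=5  J5=45  J6=3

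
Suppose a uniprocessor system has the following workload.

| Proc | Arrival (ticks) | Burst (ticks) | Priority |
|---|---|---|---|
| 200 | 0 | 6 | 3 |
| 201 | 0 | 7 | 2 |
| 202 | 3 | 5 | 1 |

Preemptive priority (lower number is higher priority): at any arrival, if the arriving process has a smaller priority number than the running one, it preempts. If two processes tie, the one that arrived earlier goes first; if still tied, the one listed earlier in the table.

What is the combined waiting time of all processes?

Schedule: | 201 0-3 | 202 3-8 | 201 8-12 | 200 12-18 |
Completion: 200=18  201=12  202=8
Turnaround (C−A): 200=18  201=12  202=5
Waiting = turnaround − burst: 200=12, 201=5, 202=0
Total waiting = 12 + 5 + 0 = 17

17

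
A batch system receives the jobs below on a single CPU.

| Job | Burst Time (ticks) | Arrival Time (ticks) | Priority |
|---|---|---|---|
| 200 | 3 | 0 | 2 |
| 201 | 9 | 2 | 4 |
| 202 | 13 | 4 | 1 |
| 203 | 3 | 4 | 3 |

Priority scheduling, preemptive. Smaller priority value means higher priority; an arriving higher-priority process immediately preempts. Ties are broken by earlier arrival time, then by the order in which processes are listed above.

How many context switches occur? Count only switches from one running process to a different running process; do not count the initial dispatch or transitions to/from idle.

Gantt: | 200 0-3 | 201 3-4 | 202 4-17 | 203 17-20 | 201 20-28 |
Completion: 200=3  201=28  202=17  203=20

4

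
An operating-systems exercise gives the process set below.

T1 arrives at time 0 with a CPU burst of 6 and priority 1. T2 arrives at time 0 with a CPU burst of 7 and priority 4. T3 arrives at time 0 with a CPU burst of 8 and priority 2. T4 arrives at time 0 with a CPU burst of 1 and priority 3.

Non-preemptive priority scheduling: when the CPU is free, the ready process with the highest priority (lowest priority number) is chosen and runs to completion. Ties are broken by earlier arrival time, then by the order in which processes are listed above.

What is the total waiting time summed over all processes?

35

Schedule: | T1 0-6 | T3 6-14 | T4 14-15 | T2 15-22 |
Completion: T1=6  T2=22  T3=14  T4=15
Turnaround (C−A): T1=6  T2=22  T3=14  T4=15
Waiting = turnaround − burst: T1=0, T2=15, T3=6, T4=14
Total waiting = 0 + 15 + 6 + 14 = 35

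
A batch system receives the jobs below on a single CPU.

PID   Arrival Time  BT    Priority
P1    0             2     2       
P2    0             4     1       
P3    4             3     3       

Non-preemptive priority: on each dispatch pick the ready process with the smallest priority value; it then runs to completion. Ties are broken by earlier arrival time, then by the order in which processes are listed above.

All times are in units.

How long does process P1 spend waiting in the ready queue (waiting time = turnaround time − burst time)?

Schedule: | P2 0-4 | P1 4-6 | P3 6-9 |
Completion: P1=6  P2=4  P3=9
Turnaround (C−A): P1=6  P2=4  P3=5
Waiting(P1) = turnaround − burst = 6 − 2 = 4

4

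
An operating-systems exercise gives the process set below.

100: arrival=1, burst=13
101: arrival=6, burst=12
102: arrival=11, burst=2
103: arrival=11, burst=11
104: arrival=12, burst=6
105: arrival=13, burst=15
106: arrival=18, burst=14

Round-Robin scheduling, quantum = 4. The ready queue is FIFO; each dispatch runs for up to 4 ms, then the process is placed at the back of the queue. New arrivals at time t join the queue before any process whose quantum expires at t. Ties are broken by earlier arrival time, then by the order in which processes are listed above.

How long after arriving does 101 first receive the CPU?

3

Schedule: | idle 0-1 | 100 1-9 | 101 9-13 | 100 13-17 | 102 17-19 | 103 19-23 | 104 23-27 | 105 27-31 | 101 31-35 | 100 35-36 | 106 36-40 | 103 40-44 | 104 44-46 | 105 46-50 | 101 50-54 | 106 54-58 | 103 58-61 | 105 61-65 | 106 65-69 | 105 69-72 | 106 72-74 |
Completion: 100=36  101=54  102=19  103=61  104=46  105=72  106=74
Turnaround (C−A): 100=35  101=48  102=8  103=50  104=34  105=59  106=56
Response(101) = first start − arrival = 9 − 6 = 3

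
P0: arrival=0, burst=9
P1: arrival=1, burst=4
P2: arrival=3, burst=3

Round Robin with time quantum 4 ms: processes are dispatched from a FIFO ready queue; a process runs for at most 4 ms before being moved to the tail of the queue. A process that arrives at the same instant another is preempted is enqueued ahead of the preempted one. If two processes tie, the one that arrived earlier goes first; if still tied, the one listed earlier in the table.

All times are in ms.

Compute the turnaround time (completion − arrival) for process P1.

Gantt: | P0 0-4 | P1 4-8 | P2 8-11 | P0 11-16 |
Completion: P0=16  P1=8  P2=11
Turnaround(P1) = completion − arrival = 8 − 1 = 7

7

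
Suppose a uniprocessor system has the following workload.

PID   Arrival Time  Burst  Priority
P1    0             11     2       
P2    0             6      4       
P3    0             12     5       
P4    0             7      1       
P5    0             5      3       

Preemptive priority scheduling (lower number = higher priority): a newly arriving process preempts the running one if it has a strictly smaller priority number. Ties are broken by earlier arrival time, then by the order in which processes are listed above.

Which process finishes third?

Timeline: | P4 0-7 | P1 7-18 | P5 18-23 | P2 23-29 | P3 29-41 |
Completion: P1=18  P2=29  P3=41  P4=7  P5=23
Finish order: P4 → P1 → P5 → P2 → P3

P5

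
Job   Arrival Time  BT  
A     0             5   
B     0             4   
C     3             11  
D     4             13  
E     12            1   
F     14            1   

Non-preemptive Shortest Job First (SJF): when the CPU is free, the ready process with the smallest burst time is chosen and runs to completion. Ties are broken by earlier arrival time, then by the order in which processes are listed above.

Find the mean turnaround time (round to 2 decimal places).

13.00

Gantt: | B 0-4 | A 4-9 | C 9-20 | E 20-21 | F 21-22 | D 22-35 |
Completion: A=9  B=4  C=20  D=35  E=21  F=22
Turnaround (C−A): A=9  B=4  C=17  D=31  E=9  F=8
Turnaround times: A=9, B=4, C=17, D=31, E=9, F=8
Average turnaround = (9+4+17+31+9+8) / 6 = 78/6 = 13.00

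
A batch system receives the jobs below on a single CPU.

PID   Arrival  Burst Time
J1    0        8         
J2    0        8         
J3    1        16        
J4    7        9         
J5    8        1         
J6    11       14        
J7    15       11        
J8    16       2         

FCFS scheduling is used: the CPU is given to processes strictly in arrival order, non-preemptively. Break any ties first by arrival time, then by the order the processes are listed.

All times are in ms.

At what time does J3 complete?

32

Timeline: | J1 0-8 | J2 8-16 | J3 16-32 | J4 32-41 | J5 41-42 | J6 42-56 | J7 56-67 | J8 67-69 |
Completion: J1=8  J2=16  J3=32  J4=41  J5=42  J6=56  J7=67  J8=69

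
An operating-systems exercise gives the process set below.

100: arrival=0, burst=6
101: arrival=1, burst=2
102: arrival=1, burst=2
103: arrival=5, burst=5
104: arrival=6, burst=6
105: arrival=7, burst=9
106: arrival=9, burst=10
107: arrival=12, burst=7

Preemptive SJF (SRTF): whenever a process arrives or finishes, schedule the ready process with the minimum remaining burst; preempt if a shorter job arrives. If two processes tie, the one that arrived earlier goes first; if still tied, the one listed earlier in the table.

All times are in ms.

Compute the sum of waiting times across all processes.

78

Timeline: | 100 0-1 | 101 1-3 | 102 3-5 | 100 5-10 | 103 10-15 | 104 15-21 | 107 21-28 | 105 28-37 | 106 37-47 |
Completion: 100=10  101=3  102=5  103=15  104=21  105=37  106=47  107=28
Waiting = turnaround − burst: 100=4, 101=0, 102=2, 103=5, 104=9, 105=21, 106=28, 107=9
Total waiting = 4 + 0 + 2 + 5 + 9 + 21 + 28 + 9 = 78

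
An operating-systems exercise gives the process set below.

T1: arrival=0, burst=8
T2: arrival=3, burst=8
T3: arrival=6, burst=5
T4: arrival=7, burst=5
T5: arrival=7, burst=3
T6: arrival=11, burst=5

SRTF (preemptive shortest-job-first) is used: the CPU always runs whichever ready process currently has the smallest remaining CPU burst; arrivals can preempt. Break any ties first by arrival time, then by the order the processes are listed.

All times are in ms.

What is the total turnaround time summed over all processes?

Schedule: | T1 0-8 | T5 8-11 | T3 11-16 | T4 16-21 | T6 21-26 | T2 26-34 |
Completion: T1=8  T2=34  T3=16  T4=21  T5=11  T6=26
Turnaround = completion − arrival: T1=8, T2=31, T3=10, T4=14, T5=4, T6=15
Total turnaround = 8 + 31 + 10 + 14 + 4 + 15 = 82

82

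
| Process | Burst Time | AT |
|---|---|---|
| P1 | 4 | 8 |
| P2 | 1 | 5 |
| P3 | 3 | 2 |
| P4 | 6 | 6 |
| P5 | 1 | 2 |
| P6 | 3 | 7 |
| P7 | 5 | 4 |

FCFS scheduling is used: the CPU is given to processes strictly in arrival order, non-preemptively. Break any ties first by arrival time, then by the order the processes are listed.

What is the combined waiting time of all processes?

Schedule: | idle 0-2 | P3 2-5 | P5 5-6 | P7 6-11 | P2 11-12 | P4 12-18 | P6 18-21 | P1 21-25 |
Completion: P1=25  P2=12  P3=5  P4=18  P5=6  P6=21  P7=11
Turnaround (C−A): P1=17  P2=7  P3=3  P4=12  P5=4  P6=14  P7=7
Waiting = turnaround − burst: P1=13, P2=6, P3=0, P4=6, P5=3, P6=11, P7=2
Total waiting = 13 + 6 + 0 + 6 + 3 + 11 + 2 = 41

41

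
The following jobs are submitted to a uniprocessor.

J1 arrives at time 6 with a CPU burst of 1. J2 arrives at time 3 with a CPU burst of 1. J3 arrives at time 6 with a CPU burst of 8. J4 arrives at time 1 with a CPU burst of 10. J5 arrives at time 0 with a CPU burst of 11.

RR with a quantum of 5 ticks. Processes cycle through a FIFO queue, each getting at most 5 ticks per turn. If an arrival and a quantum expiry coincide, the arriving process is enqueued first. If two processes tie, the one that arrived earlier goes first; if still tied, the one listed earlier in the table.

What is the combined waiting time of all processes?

Gantt: | J5 0-5 | J4 5-10 | J2 10-11 | J5 11-16 | J1 16-17 | J3 17-22 | J4 22-27 | J5 27-28 | J3 28-31 |
Completion: J1=17  J2=11  J3=31  J4=27  J5=28
Turnaround (C−A): J1=11  J2=8  J3=25  J4=26  J5=28
Waiting = turnaround − burst: J1=10, J2=7, J3=17, J4=16, J5=17
Total waiting = 10 + 7 + 17 + 16 + 17 = 67

67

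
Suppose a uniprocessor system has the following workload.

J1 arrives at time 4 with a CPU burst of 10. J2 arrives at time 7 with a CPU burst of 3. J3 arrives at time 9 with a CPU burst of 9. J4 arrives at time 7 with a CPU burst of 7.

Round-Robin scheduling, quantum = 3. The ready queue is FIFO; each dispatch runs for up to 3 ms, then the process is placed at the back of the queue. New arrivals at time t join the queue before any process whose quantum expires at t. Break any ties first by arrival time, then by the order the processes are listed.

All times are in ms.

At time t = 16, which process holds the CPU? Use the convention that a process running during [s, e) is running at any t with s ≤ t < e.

Gantt: | idle 0-4 | J1 4-7 | J2 7-10 | J4 10-13 | J1 13-16 | J3 16-19 | J4 19-22 | J1 22-25 | J3 25-28 | J4 28-29 | J1 29-30 | J3 30-33 |
Completion: J1=30  J2=10  J3=33  J4=29

J3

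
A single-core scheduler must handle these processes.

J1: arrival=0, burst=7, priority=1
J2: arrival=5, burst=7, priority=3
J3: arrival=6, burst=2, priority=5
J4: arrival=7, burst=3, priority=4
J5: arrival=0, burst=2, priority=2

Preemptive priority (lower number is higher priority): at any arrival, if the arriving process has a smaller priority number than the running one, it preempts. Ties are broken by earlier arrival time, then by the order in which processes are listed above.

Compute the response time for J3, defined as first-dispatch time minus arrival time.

Gantt: | J1 0-7 | J5 7-9 | J2 9-16 | J4 16-19 | J3 19-21 |
Completion: J1=7  J2=16  J3=21  J4=19  J5=9
Response(J3) = first start − arrival = 19 − 6 = 13

13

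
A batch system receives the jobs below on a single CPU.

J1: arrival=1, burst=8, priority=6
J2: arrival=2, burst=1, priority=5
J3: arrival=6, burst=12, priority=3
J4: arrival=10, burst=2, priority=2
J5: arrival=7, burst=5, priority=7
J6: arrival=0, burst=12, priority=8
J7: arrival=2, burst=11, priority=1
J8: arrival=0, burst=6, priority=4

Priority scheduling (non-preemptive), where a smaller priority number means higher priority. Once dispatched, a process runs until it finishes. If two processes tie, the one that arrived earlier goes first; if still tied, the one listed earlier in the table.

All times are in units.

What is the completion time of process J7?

Timeline: | J8 0-6 | J7 6-17 | J4 17-19 | J3 19-31 | J2 31-32 | J1 32-40 | J5 40-45 | J6 45-57 |
Completion: J1=40  J2=32  J3=31  J4=19  J5=45  J6=57  J7=17  J8=6
Turnaround (C−A): J1=39  J2=30  J3=25  J4=9  J5=38  J6=57  J7=15  J8=6

17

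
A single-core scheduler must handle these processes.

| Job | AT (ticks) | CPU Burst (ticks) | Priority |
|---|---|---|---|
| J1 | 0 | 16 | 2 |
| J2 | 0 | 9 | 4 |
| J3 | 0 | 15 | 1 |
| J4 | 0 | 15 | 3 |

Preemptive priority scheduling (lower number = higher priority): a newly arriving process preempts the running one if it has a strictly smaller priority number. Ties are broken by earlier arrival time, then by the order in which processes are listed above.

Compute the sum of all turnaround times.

147

Schedule: | J3 0-15 | J1 15-31 | J4 31-46 | J2 46-55 |
Completion: J1=31  J2=55  J3=15  J4=46
Turnaround = completion − arrival: J1=31, J2=55, J3=15, J4=46
Total turnaround = 31 + 55 + 15 + 46 = 147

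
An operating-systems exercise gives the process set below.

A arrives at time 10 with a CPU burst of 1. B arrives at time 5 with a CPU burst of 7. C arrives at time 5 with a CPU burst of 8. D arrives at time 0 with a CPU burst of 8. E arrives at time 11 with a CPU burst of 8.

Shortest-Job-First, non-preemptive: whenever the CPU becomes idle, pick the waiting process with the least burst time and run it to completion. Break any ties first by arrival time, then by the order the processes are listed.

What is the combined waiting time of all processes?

Gantt: | D 0-8 | B 8-15 | A 15-16 | C 16-24 | E 24-32 |
Completion: A=16  B=15  C=24  D=8  E=32
Waiting = turnaround − burst: A=5, B=3, C=11, D=0, E=13
Total waiting = 5 + 3 + 11 + 0 + 13 = 32

32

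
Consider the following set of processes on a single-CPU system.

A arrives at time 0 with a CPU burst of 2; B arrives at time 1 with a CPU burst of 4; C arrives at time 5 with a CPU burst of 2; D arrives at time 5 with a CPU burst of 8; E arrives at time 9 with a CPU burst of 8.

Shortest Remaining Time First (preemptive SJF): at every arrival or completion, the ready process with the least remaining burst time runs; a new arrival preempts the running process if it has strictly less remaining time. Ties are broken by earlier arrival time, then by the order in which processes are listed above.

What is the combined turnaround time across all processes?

Timeline: | A 0-2 | B 2-6 | C 6-8 | D 8-16 | E 16-24 |
Completion: A=2  B=6  C=8  D=16  E=24
Turnaround (C−A): A=2  B=5  C=3  D=11  E=15
Turnaround = completion − arrival: A=2, B=5, C=3, D=11, E=15
Total turnaround = 2 + 5 + 3 + 11 + 15 = 36

36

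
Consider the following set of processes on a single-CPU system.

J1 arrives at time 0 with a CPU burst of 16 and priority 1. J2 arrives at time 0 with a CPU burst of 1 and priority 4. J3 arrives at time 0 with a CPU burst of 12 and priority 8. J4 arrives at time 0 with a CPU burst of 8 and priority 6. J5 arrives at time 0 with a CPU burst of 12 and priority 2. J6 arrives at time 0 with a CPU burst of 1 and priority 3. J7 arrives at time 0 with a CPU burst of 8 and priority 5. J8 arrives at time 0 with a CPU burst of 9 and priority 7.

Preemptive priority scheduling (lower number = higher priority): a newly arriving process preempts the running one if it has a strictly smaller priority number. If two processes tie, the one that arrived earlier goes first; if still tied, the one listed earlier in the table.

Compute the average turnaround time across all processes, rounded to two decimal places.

Timeline: | J1 0-16 | J5 16-28 | J6 28-29 | J2 29-30 | J7 30-38 | J4 38-46 | J8 46-55 | J3 55-67 |
Completion: J1=16  J2=30  J3=67  J4=46  J5=28  J6=29  J7=38  J8=55
Turnaround (C−A): J1=16  J2=30  J3=67  J4=46  J5=28  J6=29  J7=38  J8=55
Turnaround times: J1=16, J2=30, J3=67, J4=46, J5=28, J6=29, J7=38, J8=55
Average turnaround = (16+30+67+46+28+29+38+55) / 8 = 309/8 = 38.63

38.63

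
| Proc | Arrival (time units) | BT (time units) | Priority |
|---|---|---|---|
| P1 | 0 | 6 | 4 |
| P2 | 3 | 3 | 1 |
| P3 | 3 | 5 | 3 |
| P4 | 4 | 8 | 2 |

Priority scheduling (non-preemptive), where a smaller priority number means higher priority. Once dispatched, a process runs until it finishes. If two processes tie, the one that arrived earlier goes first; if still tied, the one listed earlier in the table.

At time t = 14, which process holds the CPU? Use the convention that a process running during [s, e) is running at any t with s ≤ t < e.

Timeline: | P1 0-6 | P2 6-9 | P4 9-17 | P3 17-22 |
Completion: P1=6  P2=9  P3=22  P4=17

P4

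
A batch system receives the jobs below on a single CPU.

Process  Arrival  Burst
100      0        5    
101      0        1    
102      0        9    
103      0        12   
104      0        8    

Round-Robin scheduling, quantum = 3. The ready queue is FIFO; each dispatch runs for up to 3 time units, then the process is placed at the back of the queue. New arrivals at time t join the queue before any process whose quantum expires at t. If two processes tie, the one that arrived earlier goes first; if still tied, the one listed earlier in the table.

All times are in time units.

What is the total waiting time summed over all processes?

Gantt: | 100 0-3 | 101 3-4 | 102 4-7 | 103 7-10 | 104 10-13 | 100 13-15 | 102 15-18 | 103 18-21 | 104 21-24 | 102 24-27 | 103 27-30 | 104 30-32 | 103 32-35 |
Completion: 100=15  101=4  102=27  103=35  104=32
Turnaround (C−A): 100=15  101=4  102=27  103=35  104=32
Waiting = turnaround − burst: 100=10, 101=3, 102=18, 103=23, 104=24
Total waiting = 10 + 3 + 18 + 23 + 24 = 78

78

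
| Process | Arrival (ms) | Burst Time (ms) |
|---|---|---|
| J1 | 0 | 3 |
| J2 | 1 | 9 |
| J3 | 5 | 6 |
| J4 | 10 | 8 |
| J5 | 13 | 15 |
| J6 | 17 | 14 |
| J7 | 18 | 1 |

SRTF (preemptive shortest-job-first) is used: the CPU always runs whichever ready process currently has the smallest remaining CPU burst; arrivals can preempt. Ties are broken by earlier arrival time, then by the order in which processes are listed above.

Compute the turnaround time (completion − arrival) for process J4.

17

Timeline: | J1 0-3 | J2 3-5 | J3 5-11 | J2 11-18 | J7 18-19 | J4 19-27 | J6 27-41 | J5 41-56 |
Completion: J1=3  J2=18  J3=11  J4=27  J5=56  J6=41  J7=19
Turnaround(J4) = completion − arrival = 27 − 10 = 17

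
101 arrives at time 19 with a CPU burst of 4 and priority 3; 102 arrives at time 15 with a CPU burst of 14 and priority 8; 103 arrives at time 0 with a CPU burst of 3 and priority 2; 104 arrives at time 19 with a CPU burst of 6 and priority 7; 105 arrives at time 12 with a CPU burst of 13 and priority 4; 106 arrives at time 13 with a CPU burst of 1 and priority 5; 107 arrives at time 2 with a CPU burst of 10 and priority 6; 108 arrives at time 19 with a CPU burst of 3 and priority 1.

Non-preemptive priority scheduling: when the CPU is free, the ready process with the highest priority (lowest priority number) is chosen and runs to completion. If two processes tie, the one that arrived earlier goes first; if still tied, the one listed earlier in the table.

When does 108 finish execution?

Schedule: | 103 0-3 | 107 3-13 | 105 13-26 | 108 26-29 | 101 29-33 | 106 33-34 | 104 34-40 | 102 40-54 |
Completion: 101=33  102=54  103=3  104=40  105=26  106=34  107=13  108=29

29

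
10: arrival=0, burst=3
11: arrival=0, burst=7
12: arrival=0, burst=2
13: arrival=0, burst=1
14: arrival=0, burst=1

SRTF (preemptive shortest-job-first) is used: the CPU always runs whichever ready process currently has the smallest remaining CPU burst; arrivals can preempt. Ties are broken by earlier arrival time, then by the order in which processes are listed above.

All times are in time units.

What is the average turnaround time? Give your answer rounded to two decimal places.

5.60

Gantt: | 13 0-1 | 14 1-2 | 12 2-4 | 10 4-7 | 11 7-14 |
Completion: 10=7  11=14  12=4  13=1  14=2
Turnaround times: 10=7, 11=14, 12=4, 13=1, 14=2
Average turnaround = (7+14+4+1+2) / 5 = 28/5 = 5.60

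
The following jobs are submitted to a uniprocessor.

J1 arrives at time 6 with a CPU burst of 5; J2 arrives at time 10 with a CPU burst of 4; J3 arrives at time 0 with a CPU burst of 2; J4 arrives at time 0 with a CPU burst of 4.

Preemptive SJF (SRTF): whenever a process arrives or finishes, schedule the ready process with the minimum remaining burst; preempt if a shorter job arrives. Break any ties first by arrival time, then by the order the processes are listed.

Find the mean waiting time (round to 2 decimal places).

Schedule: | J3 0-2 | J4 2-6 | J1 6-11 | J2 11-15 |
Completion: J1=11  J2=15  J3=2  J4=6
Waiting times: J1=0, J2=1, J3=0, J4=2
Average waiting = (0+1+0+2) / 4 = 3/4 = 0.75

0.75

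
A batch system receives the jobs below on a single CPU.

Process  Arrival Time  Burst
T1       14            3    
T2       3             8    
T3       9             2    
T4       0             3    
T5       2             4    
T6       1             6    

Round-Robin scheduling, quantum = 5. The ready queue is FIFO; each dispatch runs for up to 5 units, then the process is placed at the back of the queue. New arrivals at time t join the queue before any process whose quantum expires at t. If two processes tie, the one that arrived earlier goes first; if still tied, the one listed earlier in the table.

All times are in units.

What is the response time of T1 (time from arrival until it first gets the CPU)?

6

Schedule: | T4 0-3 | T6 3-8 | T5 8-12 | T2 12-17 | T6 17-18 | T3 18-20 | T1 20-23 | T2 23-26 |
Completion: T1=23  T2=26  T3=20  T4=3  T5=12  T6=18
Response(T1) = first start − arrival = 20 − 14 = 6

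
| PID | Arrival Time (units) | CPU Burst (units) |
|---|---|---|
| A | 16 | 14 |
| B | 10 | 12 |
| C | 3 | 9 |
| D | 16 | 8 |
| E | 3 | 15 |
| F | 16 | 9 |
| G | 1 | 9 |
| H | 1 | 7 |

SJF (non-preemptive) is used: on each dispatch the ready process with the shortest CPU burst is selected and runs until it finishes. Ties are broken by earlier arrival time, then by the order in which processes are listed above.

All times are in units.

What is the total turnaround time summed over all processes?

269

Gantt: | idle 0-1 | H 1-8 | G 8-17 | D 17-25 | C 25-34 | F 34-43 | B 43-55 | A 55-69 | E 69-84 |
Completion: A=69  B=55  C=34  D=25  E=84  F=43  G=17  H=8
Turnaround = completion − arrival: A=53, B=45, C=31, D=9, E=81, F=27, G=16, H=7
Total turnaround = 53 + 45 + 31 + 9 + 81 + 27 + 16 + 7 = 269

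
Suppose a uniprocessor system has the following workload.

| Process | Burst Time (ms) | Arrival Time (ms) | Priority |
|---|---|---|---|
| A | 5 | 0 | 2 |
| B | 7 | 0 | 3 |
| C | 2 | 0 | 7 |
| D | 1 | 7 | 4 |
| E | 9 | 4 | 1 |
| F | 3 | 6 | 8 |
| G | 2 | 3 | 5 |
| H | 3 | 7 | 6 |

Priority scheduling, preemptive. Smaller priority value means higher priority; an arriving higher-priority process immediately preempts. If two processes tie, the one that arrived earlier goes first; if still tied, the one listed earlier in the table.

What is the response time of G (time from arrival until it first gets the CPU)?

Timeline: | A 0-4 | E 4-13 | A 13-14 | B 14-21 | D 21-22 | G 22-24 | H 24-27 | C 27-29 | F 29-32 |
Completion: A=14  B=21  C=29  D=22  E=13  F=32  G=24  H=27
Turnaround (C−A): A=14  B=21  C=29  D=15  E=9  F=26  G=21  H=20
Response(G) = first start − arrival = 22 − 3 = 19

19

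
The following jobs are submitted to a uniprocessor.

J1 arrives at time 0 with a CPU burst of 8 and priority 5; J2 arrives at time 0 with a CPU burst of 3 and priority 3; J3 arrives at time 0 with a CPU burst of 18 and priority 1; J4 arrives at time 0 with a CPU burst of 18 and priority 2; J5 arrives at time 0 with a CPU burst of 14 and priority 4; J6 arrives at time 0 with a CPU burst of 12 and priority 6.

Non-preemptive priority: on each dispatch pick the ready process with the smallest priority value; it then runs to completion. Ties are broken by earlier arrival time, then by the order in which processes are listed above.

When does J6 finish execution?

73

Timeline: | J3 0-18 | J4 18-36 | J2 36-39 | J5 39-53 | J1 53-61 | J6 61-73 |
Completion: J1=61  J2=39  J3=18  J4=36  J5=53  J6=73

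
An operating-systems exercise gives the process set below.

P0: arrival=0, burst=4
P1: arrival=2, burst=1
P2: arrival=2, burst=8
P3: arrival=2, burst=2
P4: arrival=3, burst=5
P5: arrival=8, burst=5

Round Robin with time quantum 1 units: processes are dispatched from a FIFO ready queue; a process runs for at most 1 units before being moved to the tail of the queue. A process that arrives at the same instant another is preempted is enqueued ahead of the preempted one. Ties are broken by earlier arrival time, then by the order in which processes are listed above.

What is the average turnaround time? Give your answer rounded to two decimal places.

12.17

Schedule: | P0 0-2 | P1 2-3 | P2 3-4 | P3 4-5 | P0 5-6 | P4 6-7 | P2 7-8 | P3 8-9 | P0 9-10 | P4 10-11 | P5 11-12 | P2 12-13 | P4 13-14 | P5 14-15 | P2 15-16 | P4 16-17 | P5 17-18 | P2 18-19 | P4 19-20 | P5 20-21 | P2 21-22 | P5 22-23 | P2 23-25 |
Completion: P0=10  P1=3  P2=25  P3=9  P4=20  P5=23
Turnaround (C−A): P0=10  P1=1  P2=23  P3=7  P4=17  P5=15
Turnaround times: P0=10, P1=1, P2=23, P3=7, P4=17, P5=15
Average turnaround = (10+1+23+7+17+15) / 6 = 73/6 = 12.17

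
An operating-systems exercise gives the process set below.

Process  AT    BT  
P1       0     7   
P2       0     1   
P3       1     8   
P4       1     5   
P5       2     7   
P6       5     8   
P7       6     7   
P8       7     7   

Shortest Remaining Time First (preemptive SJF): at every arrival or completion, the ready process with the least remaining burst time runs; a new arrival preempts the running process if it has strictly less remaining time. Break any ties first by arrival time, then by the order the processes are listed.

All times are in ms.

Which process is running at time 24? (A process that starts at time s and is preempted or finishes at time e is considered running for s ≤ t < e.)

Timeline: | P2 0-1 | P4 1-6 | P1 6-13 | P5 13-20 | P7 20-27 | P8 27-34 | P3 34-42 | P6 42-50 |
Completion: P1=13  P2=1  P3=42  P4=6  P5=20  P6=50  P7=27  P8=34

P7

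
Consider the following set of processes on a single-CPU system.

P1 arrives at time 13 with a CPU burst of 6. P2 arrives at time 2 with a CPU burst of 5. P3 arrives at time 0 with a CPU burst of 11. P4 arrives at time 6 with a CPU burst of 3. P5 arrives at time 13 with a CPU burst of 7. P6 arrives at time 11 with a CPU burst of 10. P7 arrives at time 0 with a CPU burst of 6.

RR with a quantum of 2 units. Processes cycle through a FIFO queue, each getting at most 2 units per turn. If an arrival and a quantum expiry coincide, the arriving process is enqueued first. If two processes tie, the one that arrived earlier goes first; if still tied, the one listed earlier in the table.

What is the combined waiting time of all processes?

Gantt: | P3 0-2 | P7 2-4 | P2 4-6 | P3 6-8 | P7 8-10 | P4 10-12 | P2 12-14 | P3 14-16 | P7 16-18 | P6 18-20 | P4 20-21 | P1 21-23 | P5 23-25 | P2 25-26 | P3 26-28 | P6 28-30 | P1 30-32 | P5 32-34 | P3 34-36 | P6 36-38 | P1 38-40 | P5 40-42 | P3 42-43 | P6 43-45 | P5 45-46 | P6 46-48 |
Completion: P1=40  P2=26  P3=43  P4=21  P5=46  P6=48  P7=18
Turnaround (C−A): P1=27  P2=24  P3=43  P4=15  P5=33  P6=37  P7=18
Waiting = turnaround − burst: P1=21, P2=19, P3=32, P4=12, P5=26, P6=27, P7=12
Total waiting = 21 + 19 + 32 + 12 + 26 + 27 + 12 = 149

149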